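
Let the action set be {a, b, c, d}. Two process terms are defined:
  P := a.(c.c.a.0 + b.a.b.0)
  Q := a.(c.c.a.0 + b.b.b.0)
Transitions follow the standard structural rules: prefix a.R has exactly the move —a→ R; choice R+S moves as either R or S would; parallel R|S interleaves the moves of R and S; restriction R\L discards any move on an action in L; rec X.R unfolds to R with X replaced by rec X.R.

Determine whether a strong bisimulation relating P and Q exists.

NO

Reachable graph of P (7 states):
  p0 = a.(c.c.a.0 + b.a.b.0) | —a→ p1
  p1 = c.c.a.0 + b.a.b.0 | —b→ p2, —c→ p3
  p2 = a.b.0 | —a→ p4
  p3 = c.a.0 | —c→ p5
  p4 = b.0 | —b→ p6
  p5 = a.0 | —a→ p6
  p6 = 0 | stopped
Reachable graph of Q (7 states):
  q0 = a.(c.c.a.0 + b.b.b.0) | —a→ q1
  q1 = c.c.a.0 + b.b.b.0 | —b→ q2, —c→ q3
  q2 = b.b.0 | —b→ q4
  q3 = c.a.0 | —c→ q5
  q4 = b.0 | —b→ q6
  q5 = a.0 | —a→ q6
  q6 = 0 | stopped
Bisimilarity quotient blocks:
  B0 = {p0}
  B1 = {p1}
  B2 = {p3, q3}
  B3 = {p5, q5}
  B4 = {p6, q6}
  B5 = {p2}
  B6 = {p4, q4}
  B7 = {q0}
  B8 = {q1}
  B9 = {q2}
p0 ∈ B0, q0 ∈ B7 → different blocks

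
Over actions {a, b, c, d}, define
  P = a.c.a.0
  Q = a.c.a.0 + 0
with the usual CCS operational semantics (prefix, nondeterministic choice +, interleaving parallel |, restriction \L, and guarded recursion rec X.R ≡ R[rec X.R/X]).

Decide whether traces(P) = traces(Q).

YES

LTS(P): 4 reachable states
  m0 = a.c.a.0 has moves --a--▸ m1
  m1 = c.a.0 has moves --c--▸ m2
  m2 = a.0 has moves --a--▸ m3
  m3 = 0 has moves ∅
LTS(Q): 4 reachable states
  n0 = a.c.a.0 + 0 has moves --a--▸ n1
  n1 = c.a.0 has moves --c--▸ n2
  n2 = a.0 has moves --a--▸ n3
  n3 = 0 has moves ∅
Bisimilarity quotient blocks:
  B0 = {m0, n0}
  B1 = {m1, n1}
  B2 = {m2, n2}
  B3 = {m3, n3}
m0 ∈ B0, n0 ∈ B0 → same block
Bisimilar ⇒ trace-equivalent.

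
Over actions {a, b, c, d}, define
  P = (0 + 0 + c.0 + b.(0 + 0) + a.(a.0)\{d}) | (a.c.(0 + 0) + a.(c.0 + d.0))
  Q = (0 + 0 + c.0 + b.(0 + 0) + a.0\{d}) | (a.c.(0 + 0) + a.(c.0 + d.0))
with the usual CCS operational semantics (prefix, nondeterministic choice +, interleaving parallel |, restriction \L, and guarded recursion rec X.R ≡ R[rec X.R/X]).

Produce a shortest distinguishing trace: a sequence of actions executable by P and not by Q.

aaa

LTS(P): 25 reachable states
  u0 = (0 + 0 + c.0 + b.(0 + 0) + a.(a.0)\{d}) | (a.c.(0 + 0) + a.(c.0 + d.0)) | —a→ u1, —a→ u2, —a→ u3, —b→ u4, —c→ u5
  u1 = (0 + 0 + c.0 + b.(0 + 0) + a.(a.0)\{d}) | (c.0 + d.0) | —a→ u6, —b→ u7, —c→ u8, —c→ u9, —d→ u8
  u2 = (0 + 0 + c.0 + b.(0 + 0) + a.(a.0)\{d}) | c.(0 + 0) | —a→ u10, —b→ u11, —c→ u12, —c→ u13
  u3 = (a.0)\{d} | (a.c.(0 + 0) + a.(c.0 + d.0)) | —a→ u10, —a→ u14, —a→ u6
  u4 = (0 + 0) | (a.c.(0 + 0) + a.(c.0 + d.0)) | —a→ u11, —a→ u7
  u5 = 0 | (a.c.(0 + 0) + a.(c.0 + d.0)) | —a→ u13, —a→ u9
  u6 = (a.0)\{d} | (c.0 + d.0) | —a→ u15, —c→ u16, —d→ u16
  u7 = (0 + 0) | (c.0 + d.0) | —c→ u17, —d→ u17
  u8 = (0 + 0 + c.0 + b.(0 + 0) + a.(a.0)\{d}) | 0 | —a→ u16, —b→ u17, —c→ u18
  u9 = 0 | (c.0 + d.0) | —c→ u18, —d→ u18
  u10 = (a.0)\{d} | c.(0 + 0) | —a→ u19, —c→ u20
  u11 = (0 + 0) | c.(0 + 0) | —c→ u21
  u12 = (0 + 0 + c.0 + b.(0 + 0) + a.(a.0)\{d}) | (0 + 0) | —a→ u20, —b→ u21, —c→ u22
  u13 = 0 | c.(0 + 0) | —c→ u22
  u14 = 0\{d} | (a.c.(0 + 0) + a.(c.0 + d.0)) | —a→ u15, —a→ u19
  u15 = 0\{d} | (c.0 + d.0) | —c→ u23, —d→ u23
  u16 = (a.0)\{d} | 0 | —a→ u23
  u17 = (0 + 0) | 0 | stopped
  u18 = 0 | 0 | stopped
  u19 = 0\{d} | c.(0 + 0) | —c→ u24
  u20 = (a.0)\{d} | (0 + 0) | —a→ u24
  u21 = (0 + 0) | (0 + 0) | stopped
  u22 = 0 | (0 + 0) | stopped
  u23 = 0\{d} | 0 | stopped
  u24 = 0\{d} | (0 + 0) | stopped
LTS(Q): 20 reachable states
  v0 = (0 + 0 + c.0 + b.(0 + 0) + a.0\{d}) | (a.c.(0 + 0) + a.(c.0 + d.0)) | —a→ v1, —a→ v2, —a→ v3, —b→ v4, —c→ v5
  v1 = (0 + 0 + c.0 + b.(0 + 0) + a.0\{d}) | (c.0 + d.0) | —a→ v6, —b→ v7, —c→ v8, —c→ v9, —d→ v8
  v2 = (0 + 0 + c.0 + b.(0 + 0) + a.0\{d}) | c.(0 + 0) | —a→ v10, —b→ v11, —c→ v12, —c→ v13
  v3 = 0\{d} | (a.c.(0 + 0) + a.(c.0 + d.0)) | —a→ v10, —a→ v6
  v4 = (0 + 0) | (a.c.(0 + 0) + a.(c.0 + d.0)) | —a→ v11, —a→ v7
  v5 = 0 | (a.c.(0 + 0) + a.(c.0 + d.0)) | —a→ v13, —a→ v9
  v6 = 0\{d} | (c.0 + d.0) | —c→ v14, —d→ v14
  v7 = (0 + 0) | (c.0 + d.0) | —c→ v15, —d→ v15
  v8 = (0 + 0 + c.0 + b.(0 + 0) + a.0\{d}) | 0 | —a→ v14, —b→ v15, —c→ v16
  v9 = 0 | (c.0 + d.0) | —c→ v16, —d→ v16
  v10 = 0\{d} | c.(0 + 0) | —c→ v17
  v11 = (0 + 0) | c.(0 + 0) | —c→ v18
  v12 = (0 + 0 + c.0 + b.(0 + 0) + a.0\{d}) | (0 + 0) | —a→ v17, —b→ v18, —c→ v19
  v13 = 0 | c.(0 + 0) | —c→ v19
  v14 = 0\{d} | 0 | stopped
  v15 = (0 + 0) | 0 | stopped
  v16 = 0 | 0 | stopped
  v17 = 0\{d} | (0 + 0) | stopped
  v18 = (0 + 0) | (0 + 0) | stopped
  v19 = 0 | (0 + 0) | stopped
Trace ⟨aaa⟩ through P, begin at {u0}:
  [1] a ⇒ {u1, u2, u3}
  [2] a ⇒ {u10, u14, u6}
  [3] a ⇒ {u15, u19}
  P completes σ.
Trace ⟨aaa⟩ through Q, begin at {v0}:
  [1] a ⇒ {v1, v2, v3}
  [2] a ⇒ {v10, v6}
  [3] a ⇒ no successor for Q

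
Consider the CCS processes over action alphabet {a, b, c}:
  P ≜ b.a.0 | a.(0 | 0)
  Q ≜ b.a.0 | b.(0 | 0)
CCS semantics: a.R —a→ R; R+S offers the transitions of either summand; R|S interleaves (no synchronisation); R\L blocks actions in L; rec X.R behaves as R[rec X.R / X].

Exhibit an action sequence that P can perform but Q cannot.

a

Reachable graph of P (6 states):
  m0 = b.a.0 | a.(0 | 0) | --a--▸ m1, --b--▸ m2
  m1 = b.a.0 | (0 | 0) | --b--▸ m3
  m2 = a.0 | a.(0 | 0) | --a--▸ m3, --a--▸ m4
  m3 = a.0 | (0 | 0) | --a--▸ m5
  m4 = 0 | a.(0 | 0) | --a--▸ m5
  m5 = 0 | (0 | 0) | ∅
Reachable graph of Q (6 states):
  n0 = b.a.0 | b.(0 | 0) | --b--▸ n1, --b--▸ n2
  n1 = a.0 | b.(0 | 0) | --a--▸ n3, --b--▸ n4
  n2 = b.a.0 | (0 | 0) | --b--▸ n4
  n3 = 0 | b.(0 | 0) | --b--▸ n5
  n4 = a.0 | (0 | 0) | --a--▸ n5
  n5 = 0 | (0 | 0) | ∅
Executing a from P (initial set {m0}):
  step 1 (a): {m1}
  ✓ P
Executing a from Q (initial set {n0}):
  step 1 (a): ∅ (Q stuck)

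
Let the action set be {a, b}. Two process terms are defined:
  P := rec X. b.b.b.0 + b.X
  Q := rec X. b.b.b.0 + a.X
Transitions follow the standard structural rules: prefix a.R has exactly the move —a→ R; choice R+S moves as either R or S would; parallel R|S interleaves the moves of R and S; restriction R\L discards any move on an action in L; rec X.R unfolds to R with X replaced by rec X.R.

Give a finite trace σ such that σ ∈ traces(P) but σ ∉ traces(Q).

bbbb

P's transition system — 4 states:
  u0 = rec X. b.b.b.0 + b.X ⊢ -b-> u0, -b-> u1
  u1 = b.b.0 ⊢ -b-> u2
  u2 = b.0 ⊢ -b-> u3
  u3 = 0 ⊢ stopped
Q's transition system — 4 states:
  v0 = rec X. b.b.b.0 + a.X ⊢ -a-> v0, -b-> v1
  v1 = b.b.0 ⊢ -b-> v2
  v2 = b.0 ⊢ -b-> v3
  v3 = 0 ⊢ stopped
Trace ⟨bbbb⟩ through P, begin at {u0}:
  after b @ step 1: {u0, u1}
  after b @ step 2: {u0, u1, u2}
  after b @ step 3: {u0, u1, u2, u3}
  after b @ step 4: {u0, u1, u2, u3}
  P completes σ.
Trace ⟨bbbb⟩ through Q, begin at {v0}:
  after b @ step 1: {v1}
  after b @ step 2: {v2}
  after b @ step 3: {v3}
  after b @ step 4: ∅ (Q stuck)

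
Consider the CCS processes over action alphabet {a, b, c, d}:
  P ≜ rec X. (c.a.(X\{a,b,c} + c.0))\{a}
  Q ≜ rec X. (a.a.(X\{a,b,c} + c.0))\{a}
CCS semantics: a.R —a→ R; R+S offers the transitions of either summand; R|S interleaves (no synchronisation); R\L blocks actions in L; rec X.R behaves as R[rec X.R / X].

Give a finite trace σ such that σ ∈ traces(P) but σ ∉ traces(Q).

P's transition system — 2 states:
  m0 = rec X. (c.a.(X\{a,b,c} + c.0))\{a} ⊢ —c→ m1
  m1 = (a.((rec X. (c.a.(X\{a,b,c} + c.0))\{a})\{a,b,c} + c.0))\{a} ⊢ deadlocked
Q's transition system — 1 states:
  n0 = rec X. (a.a.(X\{a,b,c} + c.0))\{a} ⊢ deadlocked
Trace ⟨c⟩ through P, begin at {m0}:
  step 1 (c): {m1}
  P completes σ.
Trace ⟨c⟩ through Q, begin at {n0}:
  step 1 (c): ∅ (Q stuck)

c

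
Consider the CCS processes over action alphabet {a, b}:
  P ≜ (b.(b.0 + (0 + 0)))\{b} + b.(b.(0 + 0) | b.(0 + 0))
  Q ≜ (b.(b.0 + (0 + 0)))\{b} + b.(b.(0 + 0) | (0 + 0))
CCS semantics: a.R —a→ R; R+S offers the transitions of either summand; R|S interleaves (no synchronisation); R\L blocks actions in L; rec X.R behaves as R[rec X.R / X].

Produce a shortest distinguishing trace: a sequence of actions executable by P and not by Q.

bbb

LTS(P): 5 reachable states
  s0 = (b.(b.0 + (0 + 0)))\{b} + b.(b.(0 + 0) | b.(0 + 0)) :: --b--▸ s1
  s1 = b.(0 + 0) | b.(0 + 0) :: --b--▸ s2, --b--▸ s3
  s2 = (0 + 0) | b.(0 + 0) :: --b--▸ s4
  s3 = b.(0 + 0) | (0 + 0) :: --b--▸ s4
  s4 = (0 + 0) | (0 + 0) :: ·
LTS(Q): 3 reachable states
  t0 = (b.(b.0 + (0 + 0)))\{b} + b.(b.(0 + 0) | (0 + 0)) :: --b--▸ t1
  t1 = b.(0 + 0) | (0 + 0) :: --b--▸ t2
  t2 = (0 + 0) | (0 + 0) :: ·
Trace ⟨bbb⟩ through P, begin at {s0}:
  [1] b ⇒ {s1}
  [2] b ⇒ {s2, s3}
  [3] b ⇒ {s4}
  — P admits the full trace.
Trace ⟨bbb⟩ through Q, begin at {t0}:
  [1] b ⇒ {t1}
  [2] b ⇒ {t2}
  [3] b ⇒ ∅  — Q cannot continue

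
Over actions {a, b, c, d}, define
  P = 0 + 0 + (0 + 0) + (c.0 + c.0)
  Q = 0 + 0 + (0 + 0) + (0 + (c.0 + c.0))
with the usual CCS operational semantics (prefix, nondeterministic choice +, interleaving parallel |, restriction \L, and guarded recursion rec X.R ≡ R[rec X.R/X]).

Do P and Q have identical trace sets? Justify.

LTS(P): 2 reachable states
  p0 = 0 + 0 + (0 + 0) + (c.0 + c.0) has moves =c=> p1
  p1 = 0 has moves ∅
LTS(Q): 2 reachable states
  q0 = 0 + 0 + (0 + 0) + (0 + (c.0 + c.0)) has moves =c=> q1
  q1 = 0 has moves ∅
Bisimilarity quotient blocks:
  B0 = {p0, q0}
  B1 = {p1, q1}
p0 ∈ B0, q0 ∈ B0 → same block
Bisimilar ⇒ trace-equivalent.

trace-equivalent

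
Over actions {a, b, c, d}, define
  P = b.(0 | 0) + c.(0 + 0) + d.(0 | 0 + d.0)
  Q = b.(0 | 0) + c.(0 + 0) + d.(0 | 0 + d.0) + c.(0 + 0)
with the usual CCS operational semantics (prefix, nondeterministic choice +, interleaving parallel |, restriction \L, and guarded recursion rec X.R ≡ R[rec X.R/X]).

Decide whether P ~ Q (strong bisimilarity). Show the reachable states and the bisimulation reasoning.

P's transition system — 5 states:
  u0 = b.(0 | 0) + c.(0 + 0) + d.(0 | 0 + d.0) ⊢ -b-> u1, -c-> u2, -d-> u3
  u1 = 0 | 0 ⊢ (no moves)
  u2 = 0 + 0 ⊢ (no moves)
  u3 = 0 | 0 + d.0 ⊢ -d-> u4
  u4 = 0 ⊢ (no moves)
Q's transition system — 5 states:
  v0 = b.(0 | 0) + c.(0 + 0) + d.(0 | 0 + d.0) + c.(0 + 0) ⊢ -b-> v1, -c-> v2, -d-> v3
  v1 = 0 | 0 ⊢ (no moves)
  v2 = 0 + 0 ⊢ (no moves)
  v3 = 0 | 0 + d.0 ⊢ -d-> v4
  v4 = 0 ⊢ (no moves)
Partition-refinement fixed point:
  B0 = {u0, v0}
  B1 = {u3, v3}
  B2 = {u1, u2, u4, v1, v2, v4}
u0 ∈ B0, v0 ∈ B0 → same block

P ~ Q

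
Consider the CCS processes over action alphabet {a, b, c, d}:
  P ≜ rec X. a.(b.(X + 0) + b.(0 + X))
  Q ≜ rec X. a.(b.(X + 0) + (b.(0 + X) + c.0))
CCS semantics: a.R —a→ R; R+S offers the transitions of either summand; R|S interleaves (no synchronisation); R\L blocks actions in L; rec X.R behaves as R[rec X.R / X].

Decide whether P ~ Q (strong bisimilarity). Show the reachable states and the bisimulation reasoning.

P ≁ Q

LTS(P): 4 reachable states
  m0 = rec X. a.(b.(X + 0) + b.(0 + X)) :: ··a··> m1
  m1 = b.((rec X. a.(b.(X + 0) + b.(0 + X))) + 0) + b.(0 + (rec X. a.(b.(X + 0) + b.(0 + X)))) :: ··b··> m2, ··b··> m3
  m2 = (rec X. a.(b.(X + 0) + b.(0 + X))) + 0 :: ··a··> m1
  m3 = 0 + (rec X. a.(b.(X + 0) + b.(0 + X))) :: ··a··> m1
LTS(Q): 5 reachable states
  n0 = rec X. a.(b.(X + 0) + (b.(0 + X) + c.0)) :: ··a··> n1
  n1 = b.((rec X. a.(b.(X + 0) + (b.(0 + X) + c.0))) + 0) + (b.(0 + (rec X. a.(b.(X + 0) + (b.(0 + X) + c.0)))) + c.0) :: ··b··> n2, ··b··> n3, ··c··> n4
  n2 = (rec X. a.(b.(X + 0) + (b.(0 + X) + c.0))) + 0 :: ··a··> n1
  n3 = 0 + (rec X. a.(b.(X + 0) + (b.(0 + X) + c.0))) :: ··a··> n1
  n4 = 0 :: stopped
Coarsest stable partition (strong bisimilarity classes):
  B0 = {m0, m2, m3}
  B1 = {m1}
  B2 = {n0, n2, n3}
  B3 = {n1}
  B4 = {n4}
m0 ∈ B0, n0 ∈ B2 → different blocks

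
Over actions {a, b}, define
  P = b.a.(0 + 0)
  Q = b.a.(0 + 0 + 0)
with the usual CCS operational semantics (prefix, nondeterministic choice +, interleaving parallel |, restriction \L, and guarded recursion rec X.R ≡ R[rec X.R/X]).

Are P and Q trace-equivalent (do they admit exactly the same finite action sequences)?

LTS(P): 3 reachable states
  m0 = b.a.(0 + 0) ⊢ --b--▸ m1
  m1 = a.(0 + 0) ⊢ --a--▸ m2
  m2 = 0 + 0 ⊢ (no moves)
LTS(Q): 3 reachable states
  n0 = b.a.(0 + 0 + 0) ⊢ --b--▸ n1
  n1 = a.(0 + 0 + 0) ⊢ --a--▸ n2
  n2 = 0 + 0 + 0 ⊢ (no moves)
Coarsest stable partition (strong bisimilarity classes):
  B0 = {m0, n0}
  B1 = {m1, n1}
  B2 = {m2, n2}
m0 ∈ B0, n0 ∈ B0 → same block
Bisimilar ⇒ trace-equivalent.

trace-equivalent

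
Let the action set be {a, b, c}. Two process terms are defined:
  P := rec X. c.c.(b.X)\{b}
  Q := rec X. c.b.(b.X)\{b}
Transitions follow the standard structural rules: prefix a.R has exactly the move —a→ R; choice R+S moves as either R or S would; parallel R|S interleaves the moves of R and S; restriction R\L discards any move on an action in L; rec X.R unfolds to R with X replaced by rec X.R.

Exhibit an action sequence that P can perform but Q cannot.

LTS(P): 3 reachable states
  p0 = rec X. c.c.(b.X)\{b} :: ··c··> p1
  p1 = c.(b.(rec X. c.c.(b.X)\{b}))\{b} :: ··c··> p2
  p2 = (b.(rec X. c.c.(b.X)\{b}))\{b} :: (no moves)
LTS(Q): 3 reachable states
  q0 = rec X. c.b.(b.X)\{b} :: ··c··> q1
  q1 = b.(b.(rec X. c.b.(b.X)\{b}))\{b} :: ··b··> q2
  q2 = (b.(rec X. c.b.(b.X)\{b}))\{b} :: (no moves)
Run σ = ⟨cc⟩ on P: start {p0}
  after c @ step 1: {p1}
  after c @ step 2: {p2}
  — P admits the full trace.
Run σ = ⟨cc⟩ on Q: start {q0}
  after c @ step 1: {q1}
  after c @ step 2: ∅  — Q cannot continue

cc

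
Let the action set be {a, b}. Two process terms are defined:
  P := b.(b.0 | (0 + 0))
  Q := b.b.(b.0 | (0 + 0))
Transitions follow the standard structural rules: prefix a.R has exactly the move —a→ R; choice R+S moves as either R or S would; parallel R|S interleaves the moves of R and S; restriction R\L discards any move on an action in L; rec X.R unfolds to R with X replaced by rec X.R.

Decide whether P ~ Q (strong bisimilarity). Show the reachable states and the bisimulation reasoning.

NO

LTS(P): 3 reachable states
  m0 = b.(b.0 | (0 + 0)) ⊢ --b--▸ m1
  m1 = b.0 | (0 + 0) ⊢ --b--▸ m2
  m2 = 0 | (0 + 0) ⊢ (no moves)
LTS(Q): 4 reachable states
  n0 = b.b.(b.0 | (0 + 0)) ⊢ --b--▸ n1
  n1 = b.(b.0 | (0 + 0)) ⊢ --b--▸ n2
  n2 = b.0 | (0 + 0) ⊢ --b--▸ n3
  n3 = 0 | (0 + 0) ⊢ (no moves)
Bisimilarity quotient blocks:
  B0 = {m0, n1}
  B1 = {m1, n2}
  B2 = {m2, n3}
  B3 = {n0}
m0 ∈ B0, n0 ∈ B3 → different blocks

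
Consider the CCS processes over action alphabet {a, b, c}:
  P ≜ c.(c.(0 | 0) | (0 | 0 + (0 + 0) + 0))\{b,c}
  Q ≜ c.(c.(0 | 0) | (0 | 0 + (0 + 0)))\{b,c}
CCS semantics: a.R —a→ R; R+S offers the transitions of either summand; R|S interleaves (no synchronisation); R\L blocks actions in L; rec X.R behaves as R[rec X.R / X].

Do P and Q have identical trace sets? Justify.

traces(P) = traces(Q)

P's transition system — 2 states:
  m0 = c.(c.(0 | 0) | (0 | 0 + (0 + 0) + 0))\{b,c} | --c--▸ m1
  m1 = (c.(0 | 0) | (0 | 0 + (0 + 0) + 0))\{b,c} | ·
Q's transition system — 2 states:
  n0 = c.(c.(0 | 0) | (0 | 0 + (0 + 0)))\{b,c} | --c--▸ n1
  n1 = (c.(0 | 0) | (0 | 0 + (0 + 0)))\{b,c} | ·
Coarsest stable partition (strong bisimilarity classes):
  B0 = {m0, n0}
  B1 = {m1, n1}
m0 ∈ B0, n0 ∈ B0 → same block
Bisimilar ⇒ trace-equivalent.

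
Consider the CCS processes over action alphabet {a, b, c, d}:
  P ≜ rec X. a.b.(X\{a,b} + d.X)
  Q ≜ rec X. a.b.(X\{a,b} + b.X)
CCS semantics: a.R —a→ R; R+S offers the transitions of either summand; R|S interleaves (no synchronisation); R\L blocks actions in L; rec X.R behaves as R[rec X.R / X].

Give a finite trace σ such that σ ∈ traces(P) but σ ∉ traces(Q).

abd

Reachable graph of P (3 states):
  p0 = rec X. a.b.(X\{a,b} + d.X) ⊢ —a→ p1
  p1 = b.((rec X. a.b.(X\{a,b} + d.X))\{a,b} + d.(rec X. a.b.(X\{a,b} + d.X))) ⊢ —b→ p2
  p2 = (rec X. a.b.(X\{a,b} + d.X))\{a,b} + d.(rec X. a.b.(X\{a,b} + d.X)) ⊢ —d→ p0
Reachable graph of Q (3 states):
  q0 = rec X. a.b.(X\{a,b} + b.X) ⊢ —a→ q1
  q1 = b.((rec X. a.b.(X\{a,b} + b.X))\{a,b} + b.(rec X. a.b.(X\{a,b} + b.X))) ⊢ —b→ q2
  q2 = (rec X. a.b.(X\{a,b} + b.X))\{a,b} + b.(rec X. a.b.(X\{a,b} + b.X)) ⊢ —b→ q0
Run σ = ⟨abd⟩ on P: start {p0}
  [1] a ⇒ {p1}
  [2] b ⇒ {p2}
  [3] d ⇒ {p0}
  — P admits the full trace.
Run σ = ⟨abd⟩ on Q: start {q0}
  [1] a ⇒ {q1}
  [2] b ⇒ {q2}
  [3] d ⇒ ∅ (Q stuck)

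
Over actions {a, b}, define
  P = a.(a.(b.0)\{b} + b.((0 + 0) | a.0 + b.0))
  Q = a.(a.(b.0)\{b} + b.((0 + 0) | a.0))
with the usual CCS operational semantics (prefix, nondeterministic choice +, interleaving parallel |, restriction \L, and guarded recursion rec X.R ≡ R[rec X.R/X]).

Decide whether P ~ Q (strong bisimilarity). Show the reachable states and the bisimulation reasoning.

NO

LTS(P): 6 reachable states
  p0 = a.(a.(b.0)\{b} + b.((0 + 0) | a.0 + b.0)) has moves --a--▸ p1
  p1 = a.(b.0)\{b} + b.((0 + 0) | a.0 + b.0) has moves --a--▸ p2, --b--▸ p3
  p2 = (b.0)\{b} has moves deadlocked
  p3 = (0 + 0) | a.0 + b.0 has moves --a--▸ p4, --b--▸ p5
  p4 = (0 + 0) | 0 has moves deadlocked
  p5 = 0 has moves deadlocked
LTS(Q): 5 reachable states
  q0 = a.(a.(b.0)\{b} + b.((0 + 0) | a.0)) has moves --a--▸ q1
  q1 = a.(b.0)\{b} + b.((0 + 0) | a.0) has moves --a--▸ q2, --b--▸ q3
  q2 = (b.0)\{b} has moves deadlocked
  q3 = (0 + 0) | a.0 has moves --a--▸ q4
  q4 = (0 + 0) | 0 has moves deadlocked
Coarsest stable partition (strong bisimilarity classes):
  B0 = {p0}
  B1 = {p1}
  B2 = {p2, p4, p5, q2, q4}
  B3 = {p3}
  B4 = {q0}
  B5 = {q1}
  B6 = {q3}
p0 ∈ B0, q0 ∈ B4 → different blocks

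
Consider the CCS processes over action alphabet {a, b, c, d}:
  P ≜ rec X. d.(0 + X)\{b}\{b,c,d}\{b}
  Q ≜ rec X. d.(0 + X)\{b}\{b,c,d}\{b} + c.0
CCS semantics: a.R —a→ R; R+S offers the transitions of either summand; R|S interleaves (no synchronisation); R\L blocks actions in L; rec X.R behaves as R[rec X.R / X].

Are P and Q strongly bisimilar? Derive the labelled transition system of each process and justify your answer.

P's transition system — 2 states:
  u0 = rec X. d.(0 + X)\{b}\{b,c,d}\{b} → ··d··> u1
  u1 = (0 + (rec X. d.(0 + X)\{b}\{b,c,d}\{b}))\{b}\{b,c,d}\{b} → (no moves)
Q's transition system — 3 states:
  v0 = rec X. d.(0 + X)\{b}\{b,c,d}\{b} + c.0 → ··c··> v1, ··d··> v2
  v1 = 0 → (no moves)
  v2 = (0 + (rec X. d.(0 + X)\{b}\{b,c,d}\{b} + c.0))\{b}\{b,c,d}\{b} → (no moves)
Partition-refinement fixed point:
  B0 = {u0}
  B1 = {u1, v1, v2}
  B2 = {v0}
u0 ∈ B0, v0 ∈ B2 → different blocks

NO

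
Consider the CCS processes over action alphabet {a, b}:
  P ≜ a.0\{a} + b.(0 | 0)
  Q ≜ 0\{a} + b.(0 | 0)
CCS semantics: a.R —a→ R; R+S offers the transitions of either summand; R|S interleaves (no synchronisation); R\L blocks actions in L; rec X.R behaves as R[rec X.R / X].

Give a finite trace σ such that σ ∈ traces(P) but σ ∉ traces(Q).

P's transition system — 3 states:
  m0 = a.0\{a} + b.(0 | 0) ⊢ ··a··> m1, ··b··> m2
  m1 = 0\{a} ⊢ deadlocked
  m2 = 0 | 0 ⊢ deadlocked
Q's transition system — 2 states:
  n0 = 0\{a} + b.(0 | 0) ⊢ ··b··> n1
  n1 = 0 | 0 ⊢ deadlocked
Trace ⟨a⟩ through P, begin at {m0}:
  after a @ step 1: {m1}
  — P admits the full trace.
Trace ⟨a⟩ through Q, begin at {n0}:
  after a @ step 1: no successor for Q

a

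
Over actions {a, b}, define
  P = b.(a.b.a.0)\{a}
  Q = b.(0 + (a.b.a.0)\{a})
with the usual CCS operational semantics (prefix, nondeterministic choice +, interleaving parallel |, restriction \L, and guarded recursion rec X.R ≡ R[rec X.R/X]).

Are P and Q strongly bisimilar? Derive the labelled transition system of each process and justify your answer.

Reachable graph of P (2 states):
  s0 = b.(a.b.a.0)\{a} has moves --b--▸ s1
  s1 = (a.b.a.0)\{a} has moves ∅
Reachable graph of Q (2 states):
  t0 = b.(0 + (a.b.a.0)\{a}) has moves --b--▸ t1
  t1 = 0 + (a.b.a.0)\{a} has moves ∅
Coarsest stable partition (strong bisimilarity classes):
  B0 = {s0, t0}
  B1 = {s1, t1}
s0 ∈ B0, t0 ∈ B0 → same block

P ~ Q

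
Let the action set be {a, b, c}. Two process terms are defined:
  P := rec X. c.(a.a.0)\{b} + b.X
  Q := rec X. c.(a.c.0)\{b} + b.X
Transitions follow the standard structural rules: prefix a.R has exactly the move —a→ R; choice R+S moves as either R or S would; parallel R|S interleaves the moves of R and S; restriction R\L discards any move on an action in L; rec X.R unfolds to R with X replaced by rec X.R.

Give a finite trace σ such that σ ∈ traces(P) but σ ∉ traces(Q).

caa

Reachable graph of P (4 states):
  u0 = rec X. c.(a.a.0)\{b} + b.X | —b→ u0, —c→ u1
  u1 = (a.a.0)\{b} | —a→ u2
  u2 = (a.0)\{b} | —a→ u3
  u3 = 0\{b} | deadlocked
Reachable graph of Q (4 states):
  v0 = rec X. c.(a.c.0)\{b} + b.X | —b→ v0, —c→ v1
  v1 = (a.c.0)\{b} | —a→ v2
  v2 = (c.0)\{b} | —c→ v3
  v3 = 0\{b} | deadlocked
Executing caa from P (initial set {u0}):
  step 1 (c): {u1}
  step 2 (a): {u2}
  step 3 (a): {u3}
  P completes σ.
Executing caa from Q (initial set {v0}):
  step 1 (c): {v1}
  step 2 (a): {v2}
  step 3 (a): ∅ (Q stuck)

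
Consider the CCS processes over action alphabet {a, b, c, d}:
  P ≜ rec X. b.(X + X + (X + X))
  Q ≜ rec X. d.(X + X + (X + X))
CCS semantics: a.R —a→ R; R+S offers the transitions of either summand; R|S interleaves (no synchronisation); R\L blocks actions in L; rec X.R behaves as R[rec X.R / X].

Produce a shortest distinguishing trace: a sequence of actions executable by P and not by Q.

P's transition system — 2 states:
  p0 = rec X. b.(X + X + (X + X)) → -b-> p1
  p1 = (rec X. b.(X + X + (X + X))) + (rec X. b.(X + X + (X + X))) + ((rec X. b.(X + X + (X + X))) + (rec X. b.(X + X + (X + X)))) → -b-> p1
Q's transition system — 2 states:
  q0 = rec X. d.(X + X + (X + X)) → -d-> q1
  q1 = (rec X. d.(X + X + (X + X))) + (rec X. d.(X + X + (X + X))) + ((rec X. d.(X + X + (X + X))) + (rec X. d.(X + X + (X + X)))) → -d-> q1
Executing b from P (initial set {p0}):
  after b @ step 1: {p1}
  ✓ P
Executing b from Q (initial set {q0}):
  after b @ step 1: ∅  — Q cannot continue

b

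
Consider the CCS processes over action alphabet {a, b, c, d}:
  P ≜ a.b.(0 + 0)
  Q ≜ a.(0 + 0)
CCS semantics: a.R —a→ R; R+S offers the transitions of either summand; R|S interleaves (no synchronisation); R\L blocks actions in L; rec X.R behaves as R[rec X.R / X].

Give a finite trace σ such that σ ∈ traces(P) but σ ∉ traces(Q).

ab

Reachable graph of P (3 states):
  s0 = a.b.(0 + 0) → —a→ s1
  s1 = b.(0 + 0) → —b→ s2
  s2 = 0 + 0 → deadlocked
Reachable graph of Q (2 states):
  t0 = a.(0 + 0) → —a→ t1
  t1 = 0 + 0 → deadlocked
Executing ab from P (initial set {s0}):
  [1] a ⇒ {s1}
  [2] b ⇒ {s2}
  P completes σ.
Executing ab from Q (initial set {t0}):
  [1] a ⇒ {t1}
  [2] b ⇒ no successor for Q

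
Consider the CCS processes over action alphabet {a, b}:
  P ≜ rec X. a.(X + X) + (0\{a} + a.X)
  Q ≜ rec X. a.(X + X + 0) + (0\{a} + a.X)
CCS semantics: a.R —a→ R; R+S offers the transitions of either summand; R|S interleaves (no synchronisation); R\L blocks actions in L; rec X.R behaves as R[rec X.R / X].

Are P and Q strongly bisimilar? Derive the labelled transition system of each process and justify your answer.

bisimilar

LTS(P): 2 reachable states
  p0 = rec X. a.(X + X) + (0\{a} + a.X) → =a=> p0, =a=> p1
  p1 = (rec X. a.(X + X) + (0\{a} + a.X)) + (rec X. a.(X + X) + (0\{a} + a.X)) → =a=> p0, =a=> p1
LTS(Q): 2 reachable states
  q0 = rec X. a.(X + X + 0) + (0\{a} + a.X) → =a=> q0, =a=> q1
  q1 = (rec X. a.(X + X + 0) + (0\{a} + a.X)) + (rec X. a.(X + X + 0) + (0\{a} + a.X)) + 0 → =a=> q0, =a=> q1
Bisimilarity quotient blocks:
  B0 = {p0, p1, q0, q1}
p0 ∈ B0, q0 ∈ B0 → same block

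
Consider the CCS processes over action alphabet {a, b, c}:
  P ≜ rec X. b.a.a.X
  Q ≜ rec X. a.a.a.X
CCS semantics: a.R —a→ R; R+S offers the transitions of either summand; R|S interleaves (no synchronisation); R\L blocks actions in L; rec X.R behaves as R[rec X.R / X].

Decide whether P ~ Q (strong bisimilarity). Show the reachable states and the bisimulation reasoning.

LTS(P): 3 reachable states
  p0 = rec X. b.a.a.X has moves —b→ p1
  p1 = a.a.(rec X. b.a.a.X) has moves —a→ p2
  p2 = a.(rec X. b.a.a.X) has moves —a→ p0
LTS(Q): 3 reachable states
  q0 = rec X. a.a.a.X has moves —a→ q1
  q1 = a.a.(rec X. a.a.a.X) has moves —a→ q2
  q2 = a.(rec X. a.a.a.X) has moves —a→ q0
Coarsest stable partition (strong bisimilarity classes):
  B0 = {p0}
  B1 = {p1}
  B2 = {p2}
  B3 = {q0, q1, q2}
p0 ∈ B0, q0 ∈ B3 → different blocks

P ≁ Q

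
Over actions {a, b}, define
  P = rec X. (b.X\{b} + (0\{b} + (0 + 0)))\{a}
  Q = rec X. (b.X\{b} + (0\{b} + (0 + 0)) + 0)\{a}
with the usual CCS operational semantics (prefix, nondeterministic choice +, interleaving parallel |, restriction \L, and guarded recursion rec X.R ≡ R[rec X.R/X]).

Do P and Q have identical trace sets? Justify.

Reachable graph of P (2 states):
  m0 = rec X. (b.X\{b} + (0\{b} + (0 + 0)))\{a} → --b--▸ m1
  m1 = (rec X. (b.X\{b} + (0\{b} + (0 + 0)))\{a})\{b}\{a} → (no moves)
Reachable graph of Q (2 states):
  n0 = rec X. (b.X\{b} + (0\{b} + (0 + 0)) + 0)\{a} → --b--▸ n1
  n1 = (rec X. (b.X\{b} + (0\{b} + (0 + 0)) + 0)\{a})\{b}\{a} → (no moves)
Coarsest stable partition (strong bisimilarity classes):
  B0 = {m0, n0}
  B1 = {m1, n1}
m0 ∈ B0, n0 ∈ B0 → same block
Bisimilar ⇒ trace-equivalent.

trace-equivalent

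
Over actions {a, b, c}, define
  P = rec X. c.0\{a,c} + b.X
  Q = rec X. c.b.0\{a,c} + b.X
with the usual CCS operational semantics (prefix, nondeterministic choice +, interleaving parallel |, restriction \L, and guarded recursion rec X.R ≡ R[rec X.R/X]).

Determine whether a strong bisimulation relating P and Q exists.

Reachable graph of P (2 states):
  p0 = rec X. c.0\{a,c} + b.X ⊢ —b→ p0, —c→ p1
  p1 = 0\{a,c} ⊢ stopped
Reachable graph of Q (3 states):
  q0 = rec X. c.b.0\{a,c} + b.X ⊢ —b→ q0, —c→ q1
  q1 = b.0\{a,c} ⊢ —b→ q2
  q2 = 0\{a,c} ⊢ stopped
Bisimilarity quotient blocks:
  B0 = {p0}
  B1 = {p1, q2}
  B2 = {q0}
  B3 = {q1}
p0 ∈ B0, q0 ∈ B2 → different blocks

P ≁ Q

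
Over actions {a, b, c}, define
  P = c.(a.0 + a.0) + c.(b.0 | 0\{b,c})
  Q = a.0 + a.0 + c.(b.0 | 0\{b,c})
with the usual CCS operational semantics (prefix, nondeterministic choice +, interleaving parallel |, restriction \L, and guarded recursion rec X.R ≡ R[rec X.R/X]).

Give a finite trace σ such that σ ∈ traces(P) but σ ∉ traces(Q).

ca

LTS(P): 5 reachable states
  p0 = c.(a.0 + a.0) + c.(b.0 | 0\{b,c}) ⊢ —c→ p1, —c→ p2
  p1 = a.0 + a.0 ⊢ —a→ p3
  p2 = b.0 | 0\{b,c} ⊢ —b→ p4
  p3 = 0 ⊢ deadlocked
  p4 = 0 | 0\{b,c} ⊢ deadlocked
LTS(Q): 4 reachable states
  q0 = a.0 + a.0 + c.(b.0 | 0\{b,c}) ⊢ —a→ q1, —c→ q2
  q1 = 0 ⊢ deadlocked
  q2 = b.0 | 0\{b,c} ⊢ —b→ q3
  q3 = 0 | 0\{b,c} ⊢ deadlocked
Trace ⟨ca⟩ through P, begin at {p0}:
  [1] c ⇒ {p1, p2}
  [2] a ⇒ {p3}
  ✓ P
Trace ⟨ca⟩ through Q, begin at {q0}:
  [1] c ⇒ {q2}
  [2] a ⇒ no successor for Q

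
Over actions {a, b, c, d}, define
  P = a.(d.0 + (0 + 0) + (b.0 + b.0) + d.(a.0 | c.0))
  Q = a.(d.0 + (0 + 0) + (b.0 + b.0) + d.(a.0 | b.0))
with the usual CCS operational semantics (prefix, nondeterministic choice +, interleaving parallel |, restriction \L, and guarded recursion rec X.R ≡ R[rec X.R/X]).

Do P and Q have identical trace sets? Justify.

Reachable graph of P (7 states):
  s0 = a.(d.0 + (0 + 0) + (b.0 + b.0) + d.(a.0 | c.0)) | -a-> s1
  s1 = d.0 + (0 + 0) + (b.0 + b.0) + d.(a.0 | c.0) | -b-> s2, -d-> s2, -d-> s3
  s2 = 0 | stopped
  s3 = a.0 | c.0 | -a-> s4, -c-> s5
  s4 = 0 | c.0 | -c-> s6
  s5 = a.0 | 0 | -a-> s6
  s6 = 0 | 0 | stopped
Reachable graph of Q (7 states):
  t0 = a.(d.0 + (0 + 0) + (b.0 + b.0) + d.(a.0 | b.0)) | -a-> t1
  t1 = d.0 + (0 + 0) + (b.0 + b.0) + d.(a.0 | b.0) | -b-> t2, -d-> t2, -d-> t3
  t2 = 0 | stopped
  t3 = a.0 | b.0 | -a-> t4, -b-> t5
  t4 = 0 | b.0 | -b-> t6
  t5 = a.0 | 0 | -a-> t6
  t6 = 0 | 0 | stopped
Run σ = ⟨adc⟩ on P: start {s0}
  after a @ step 1: {s1}
  after d @ step 2: {s2, s3}
  after c @ step 3: {s5}
  — P admits the full trace.
Run σ = ⟨adc⟩ on Q: start {t0}
  after a @ step 1: {t1}
  after d @ step 2: {t2, t3}
  after c @ step 3: ∅  — Q cannot continue

trace-distinct — witness ⟨adc⟩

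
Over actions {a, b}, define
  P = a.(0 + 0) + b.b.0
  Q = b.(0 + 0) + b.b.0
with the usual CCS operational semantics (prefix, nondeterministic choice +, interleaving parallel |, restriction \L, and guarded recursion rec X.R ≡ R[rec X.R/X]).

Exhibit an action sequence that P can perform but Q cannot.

Reachable graph of P (4 states):
  p0 = a.(0 + 0) + b.b.0 :: --a--▸ p1, --b--▸ p2
  p1 = 0 + 0 :: stopped
  p2 = b.0 :: --b--▸ p3
  p3 = 0 :: stopped
Reachable graph of Q (4 states):
  q0 = b.(0 + 0) + b.b.0 :: --b--▸ q1, --b--▸ q2
  q1 = 0 + 0 :: stopped
  q2 = b.0 :: --b--▸ q3
  q3 = 0 :: stopped
Executing a from P (initial set {p0}):
  after a @ step 1: {p1}
  ✓ P
Executing a from Q (initial set {q0}):
  after a @ step 1: ∅  — Q cannot continue

a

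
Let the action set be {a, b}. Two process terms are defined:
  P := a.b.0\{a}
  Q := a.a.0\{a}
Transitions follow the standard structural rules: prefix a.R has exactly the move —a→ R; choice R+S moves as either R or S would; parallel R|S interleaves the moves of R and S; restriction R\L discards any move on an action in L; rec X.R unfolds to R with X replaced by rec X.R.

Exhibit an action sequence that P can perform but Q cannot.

LTS(P): 3 reachable states
  p0 = a.b.0\{a} has moves =a=> p1
  p1 = b.0\{a} has moves =b=> p2
  p2 = 0\{a} has moves (no moves)
LTS(Q): 3 reachable states
  q0 = a.a.0\{a} has moves =a=> q1
  q1 = a.0\{a} has moves =a=> q2
  q2 = 0\{a} has moves (no moves)
Executing ab from P (initial set {p0}):
  step 1 (a): {p1}
  step 2 (b): {p2}
  P completes σ.
Executing ab from Q (initial set {q0}):
  step 1 (a): {q1}
  step 2 (b): ∅ (Q stuck)

ab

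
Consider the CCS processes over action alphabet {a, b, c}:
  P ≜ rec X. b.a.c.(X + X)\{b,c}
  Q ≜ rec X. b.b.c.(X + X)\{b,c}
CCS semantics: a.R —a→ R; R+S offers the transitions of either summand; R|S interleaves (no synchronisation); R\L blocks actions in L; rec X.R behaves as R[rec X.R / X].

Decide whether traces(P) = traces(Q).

Reachable graph of P (4 states):
  s0 = rec X. b.a.c.(X + X)\{b,c} has moves —b→ s1
  s1 = a.c.((rec X. b.a.c.(X + X)\{b,c}) + (rec X. b.a.c.(X + X)\{b,c}))\{b,c} has moves —a→ s2
  s2 = c.((rec X. b.a.c.(X + X)\{b,c}) + (rec X. b.a.c.(X + X)\{b,c}))\{b,c} has moves —c→ s3
  s3 = ((rec X. b.a.c.(X + X)\{b,c}) + (rec X. b.a.c.(X + X)\{b,c}))\{b,c} has moves ·
Reachable graph of Q (4 states):
  t0 = rec X. b.b.c.(X + X)\{b,c} has moves —b→ t1
  t1 = b.c.((rec X. b.b.c.(X + X)\{b,c}) + (rec X. b.b.c.(X + X)\{b,c}))\{b,c} has moves —b→ t2
  t2 = c.((rec X. b.b.c.(X + X)\{b,c}) + (rec X. b.b.c.(X + X)\{b,c}))\{b,c} has moves —c→ t3
  t3 = ((rec X. b.b.c.(X + X)\{b,c}) + (rec X. b.b.c.(X + X)\{b,c}))\{b,c} has moves ·
Trace ⟨ba⟩ through P, begin at {s0}:
  after b @ step 1: {s1}
  after a @ step 2: {s2}
  P completes σ.
Trace ⟨ba⟩ through Q, begin at {t0}:
  after b @ step 1: {t1}
  after a @ step 2: ∅ (Q stuck)

trace-distinct — witness ⟨ba⟩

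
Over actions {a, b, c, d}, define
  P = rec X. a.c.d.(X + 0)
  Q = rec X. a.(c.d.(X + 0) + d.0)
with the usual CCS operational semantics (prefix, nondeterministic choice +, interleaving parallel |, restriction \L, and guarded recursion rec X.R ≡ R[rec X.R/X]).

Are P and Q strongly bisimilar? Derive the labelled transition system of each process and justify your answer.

P's transition system — 4 states:
  m0 = rec X. a.c.d.(X + 0) has moves =a=> m1
  m1 = c.d.((rec X. a.c.d.(X + 0)) + 0) has moves =c=> m2
  m2 = d.((rec X. a.c.d.(X + 0)) + 0) has moves =d=> m3
  m3 = (rec X. a.c.d.(X + 0)) + 0 has moves =a=> m1
Q's transition system — 5 states:
  n0 = rec X. a.(c.d.(X + 0) + d.0) has moves =a=> n1
  n1 = c.d.((rec X. a.(c.d.(X + 0) + d.0)) + 0) + d.0 has moves =c=> n2, =d=> n3
  n2 = d.((rec X. a.(c.d.(X + 0) + d.0)) + 0) has moves =d=> n4
  n3 = 0 has moves (no moves)
  n4 = (rec X. a.(c.d.(X + 0) + d.0)) + 0 has moves =a=> n1
Coarsest stable partition (strong bisimilarity classes):
  B0 = {m0, m3}
  B1 = {m1}
  B2 = {m2}
  B3 = {n0, n4}
  B4 = {n1}
  B5 = {n3}
  B6 = {n2}
m0 ∈ B0, n0 ∈ B3 → different blocks

NO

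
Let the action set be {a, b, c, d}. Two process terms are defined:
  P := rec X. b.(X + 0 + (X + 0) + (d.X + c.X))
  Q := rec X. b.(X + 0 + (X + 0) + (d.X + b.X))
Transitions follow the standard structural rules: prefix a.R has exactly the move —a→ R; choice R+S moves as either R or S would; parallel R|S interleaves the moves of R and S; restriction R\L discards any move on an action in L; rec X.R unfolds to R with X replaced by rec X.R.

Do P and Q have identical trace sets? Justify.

NO — witness ⟨bc⟩

Reachable graph of P (2 states):
  s0 = rec X. b.(X + 0 + (X + 0) + (d.X + c.X)) has moves =b=> s1
  s1 = (rec X. b.(X + 0 + (X + 0) + (d.X + c.X))) + 0 + ((rec X. b.(X + 0 + (X + 0) + (d.X + c.X))) + 0) + (d.(rec X. b.(X + 0 + (X + 0) + (d.X + c.X))) + c.(rec X. b.(X + 0 + (X + 0) + (d.X + c.X)))) has moves =b=> s1, =c=> s0, =d=> s0
Reachable graph of Q (2 states):
  t0 = rec X. b.(X + 0 + (X + 0) + (d.X + b.X)) has moves =b=> t1
  t1 = (rec X. b.(X + 0 + (X + 0) + (d.X + b.X))) + 0 + ((rec X. b.(X + 0 + (X + 0) + (d.X + b.X))) + 0) + (d.(rec X. b.(X + 0 + (X + 0) + (d.X + b.X))) + b.(rec X. b.(X + 0 + (X + 0) + (d.X + b.X)))) has moves =b=> t0, =b=> t1, =d=> t0
Run σ = ⟨bc⟩ on P: start {s0}
  step 1 (b): {s1}
  step 2 (c): {s0}
  — P admits the full trace.
Run σ = ⟨bc⟩ on Q: start {t0}
  step 1 (b): {t1}
  step 2 (c): ∅  — Q cannot continue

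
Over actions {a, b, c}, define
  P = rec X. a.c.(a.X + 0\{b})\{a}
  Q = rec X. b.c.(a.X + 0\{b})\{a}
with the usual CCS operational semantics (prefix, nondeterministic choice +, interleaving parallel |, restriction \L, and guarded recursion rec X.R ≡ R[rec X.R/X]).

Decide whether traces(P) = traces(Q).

P's transition system — 3 states:
  u0 = rec X. a.c.(a.X + 0\{b})\{a} | -a-> u1
  u1 = c.(a.(rec X. a.c.(a.X + 0\{b})\{a}) + 0\{b})\{a} | -c-> u2
  u2 = (a.(rec X. a.c.(a.X + 0\{b})\{a}) + 0\{b})\{a} | ∅
Q's transition system — 3 states:
  v0 = rec X. b.c.(a.X + 0\{b})\{a} | -b-> v1
  v1 = c.(a.(rec X. b.c.(a.X + 0\{b})\{a}) + 0\{b})\{a} | -c-> v2
  v2 = (a.(rec X. b.c.(a.X + 0\{b})\{a}) + 0\{b})\{a} | ∅
Executing a from P (initial set {u0}):
  after a @ step 1: {u1}
  ✓ P
Executing a from Q (initial set {v0}):
  after a @ step 1: ∅  — Q cannot continue

NO — witness ⟨a⟩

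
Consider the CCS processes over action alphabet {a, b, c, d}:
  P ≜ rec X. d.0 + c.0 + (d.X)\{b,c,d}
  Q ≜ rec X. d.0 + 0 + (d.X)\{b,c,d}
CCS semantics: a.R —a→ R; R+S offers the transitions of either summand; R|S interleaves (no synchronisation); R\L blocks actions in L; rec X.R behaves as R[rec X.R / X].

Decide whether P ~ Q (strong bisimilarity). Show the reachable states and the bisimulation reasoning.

Reachable graph of P (2 states):
  p0 = rec X. d.0 + c.0 + (d.X)\{b,c,d} ⊢ --c--▸ p1, --d--▸ p1
  p1 = 0 ⊢ stopped
Reachable graph of Q (2 states):
  q0 = rec X. d.0 + 0 + (d.X)\{b,c,d} ⊢ --d--▸ q1
  q1 = 0 ⊢ stopped
Coarsest stable partition (strong bisimilarity classes):
  B0 = {p0}
  B1 = {p1, q1}
  B2 = {q0}
p0 ∈ B0, q0 ∈ B2 → different blocks

not bisimilar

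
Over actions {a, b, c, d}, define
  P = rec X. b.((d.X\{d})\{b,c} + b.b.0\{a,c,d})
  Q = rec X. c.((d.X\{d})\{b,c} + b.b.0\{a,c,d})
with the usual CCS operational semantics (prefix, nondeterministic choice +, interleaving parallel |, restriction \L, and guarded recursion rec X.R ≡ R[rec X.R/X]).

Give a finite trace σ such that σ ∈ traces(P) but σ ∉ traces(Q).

b

P's transition system — 5 states:
  s0 = rec X. b.((d.X\{d})\{b,c} + b.b.0\{a,c,d}) | -b-> s1
  s1 = (d.(rec X. b.((d.X\{d})\{b,c} + b.b.0\{a,c,d}))\{d})\{b,c} + b.b.0\{a,c,d} | -b-> s2, -d-> s3
  s2 = b.0\{a,c,d} | -b-> s4
  s3 = (rec X. b.((d.X\{d})\{b,c} + b.b.0\{a,c,d}))\{d}\{b,c} | ∅
  s4 = 0\{a,c,d} | ∅
Q's transition system — 5 states:
  t0 = rec X. c.((d.X\{d})\{b,c} + b.b.0\{a,c,d}) | -c-> t1
  t1 = (d.(rec X. c.((d.X\{d})\{b,c} + b.b.0\{a,c,d}))\{d})\{b,c} + b.b.0\{a,c,d} | -b-> t2, -d-> t3
  t2 = b.0\{a,c,d} | -b-> t4
  t3 = (rec X. c.((d.X\{d})\{b,c} + b.b.0\{a,c,d}))\{d}\{b,c} | ∅
  t4 = 0\{a,c,d} | ∅
Run σ = ⟨b⟩ on P: start {s0}
  after b @ step 1: {s1}
  ✓ P
Run σ = ⟨b⟩ on Q: start {t0}
  after b @ step 1: no successor for Q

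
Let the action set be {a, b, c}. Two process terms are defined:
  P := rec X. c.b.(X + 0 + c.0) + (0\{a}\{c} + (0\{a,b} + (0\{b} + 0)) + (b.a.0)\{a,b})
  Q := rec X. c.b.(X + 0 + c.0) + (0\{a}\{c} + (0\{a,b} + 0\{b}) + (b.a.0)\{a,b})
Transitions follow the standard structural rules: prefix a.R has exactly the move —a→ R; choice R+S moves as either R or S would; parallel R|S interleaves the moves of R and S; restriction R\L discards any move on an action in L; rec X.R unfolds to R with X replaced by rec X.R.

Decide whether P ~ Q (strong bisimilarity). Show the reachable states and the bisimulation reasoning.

bisimilar

LTS(P): 4 reachable states
  m0 = rec X. c.b.(X + 0 + c.0) + (0\{a}\{c} + (0\{a,b} + (0\{b} + 0)) + (b.a.0)\{a,b}) ⊢ ··c··> m1
  m1 = b.((rec X. c.b.(X + 0 + c.0) + (0\{a}\{c} + (0\{a,b} + (0\{b} + 0)) + (b.a.0)\{a,b})) + 0 + c.0) ⊢ ··b··> m2
  m2 = (rec X. c.b.(X + 0 + c.0) + (0\{a}\{c} + (0\{a,b} + (0\{b} + 0)) + (b.a.0)\{a,b})) + 0 + c.0 ⊢ ··c··> m1, ··c··> m3
  m3 = 0 ⊢ stopped
LTS(Q): 4 reachable states
  n0 = rec X. c.b.(X + 0 + c.0) + (0\{a}\{c} + (0\{a,b} + 0\{b}) + (b.a.0)\{a,b}) ⊢ ··c··> n1
  n1 = b.((rec X. c.b.(X + 0 + c.0) + (0\{a}\{c} + (0\{a,b} + 0\{b}) + (b.a.0)\{a,b})) + 0 + c.0) ⊢ ··b··> n2
  n2 = (rec X. c.b.(X + 0 + c.0) + (0\{a}\{c} + (0\{a,b} + 0\{b}) + (b.a.0)\{a,b})) + 0 + c.0 ⊢ ··c··> n1, ··c··> n3
  n3 = 0 ⊢ stopped
Partition-refinement fixed point:
  B0 = {m0, n0}
  B1 = {m1, n1}
  B2 = {m2, n2}
  B3 = {m3, n3}
m0 ∈ B0, n0 ∈ B0 → same block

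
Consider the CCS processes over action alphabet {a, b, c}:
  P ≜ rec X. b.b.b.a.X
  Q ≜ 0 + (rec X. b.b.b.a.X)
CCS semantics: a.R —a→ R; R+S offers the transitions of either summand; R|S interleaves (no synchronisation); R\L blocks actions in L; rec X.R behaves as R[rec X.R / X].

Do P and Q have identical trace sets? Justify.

trace-equivalent

Reachable graph of P (4 states):
  p0 = rec X. b.b.b.a.X has moves --b--▸ p1
  p1 = b.b.a.(rec X. b.b.b.a.X) has moves --b--▸ p2
  p2 = b.a.(rec X. b.b.b.a.X) has moves --b--▸ p3
  p3 = a.(rec X. b.b.b.a.X) has moves --a--▸ p0
Reachable graph of Q (5 states):
  q0 = 0 + (rec X. b.b.b.a.X) has moves --b--▸ q1
  q1 = b.b.a.(rec X. b.b.b.a.X) has moves --b--▸ q2
  q2 = b.a.(rec X. b.b.b.a.X) has moves --b--▸ q3
  q3 = a.(rec X. b.b.b.a.X) has moves --a--▸ q4
  q4 = rec X. b.b.b.a.X has moves --b--▸ q1
Bisimilarity quotient blocks:
  B0 = {p0, q0, q4}
  B1 = {p1, q1}
  B2 = {p2, q2}
  B3 = {p3, q3}
p0 ∈ B0, q0 ∈ B0 → same block
Bisimilar ⇒ trace-equivalent.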